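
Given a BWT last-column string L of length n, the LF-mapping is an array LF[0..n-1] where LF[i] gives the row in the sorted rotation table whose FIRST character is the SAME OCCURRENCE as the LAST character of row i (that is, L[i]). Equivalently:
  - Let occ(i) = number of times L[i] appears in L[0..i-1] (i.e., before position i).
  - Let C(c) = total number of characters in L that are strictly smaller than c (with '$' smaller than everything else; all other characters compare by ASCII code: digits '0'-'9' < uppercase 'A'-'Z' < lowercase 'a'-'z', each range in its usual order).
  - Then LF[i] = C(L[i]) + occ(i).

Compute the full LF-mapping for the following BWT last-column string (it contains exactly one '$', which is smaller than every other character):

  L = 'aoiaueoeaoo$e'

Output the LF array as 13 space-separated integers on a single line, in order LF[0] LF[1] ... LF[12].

Char counts: '$':1, 'a':3, 'e':3, 'i':1, 'o':4, 'u':1
C (first-col start): C('$')=0, C('a')=1, C('e')=4, C('i')=7, C('o')=8, C('u')=12
L[0]='a': occ=0, LF[0]=C('a')+0=1+0=1
L[1]='o': occ=0, LF[1]=C('o')+0=8+0=8
L[2]='i': occ=0, LF[2]=C('i')+0=7+0=7
L[3]='a': occ=1, LF[3]=C('a')+1=1+1=2
L[4]='u': occ=0, LF[4]=C('u')+0=12+0=12
L[5]='e': occ=0, LF[5]=C('e')+0=4+0=4
L[6]='o': occ=1, LF[6]=C('o')+1=8+1=9
L[7]='e': occ=1, LF[7]=C('e')+1=4+1=5
L[8]='a': occ=2, LF[8]=C('a')+2=1+2=3
L[9]='o': occ=2, LF[9]=C('o')+2=8+2=10
L[10]='o': occ=3, LF[10]=C('o')+3=8+3=11
L[11]='$': occ=0, LF[11]=C('$')+0=0+0=0
L[12]='e': occ=2, LF[12]=C('e')+2=4+2=6

Answer: 1 8 7 2 12 4 9 5 3 10 11 0 6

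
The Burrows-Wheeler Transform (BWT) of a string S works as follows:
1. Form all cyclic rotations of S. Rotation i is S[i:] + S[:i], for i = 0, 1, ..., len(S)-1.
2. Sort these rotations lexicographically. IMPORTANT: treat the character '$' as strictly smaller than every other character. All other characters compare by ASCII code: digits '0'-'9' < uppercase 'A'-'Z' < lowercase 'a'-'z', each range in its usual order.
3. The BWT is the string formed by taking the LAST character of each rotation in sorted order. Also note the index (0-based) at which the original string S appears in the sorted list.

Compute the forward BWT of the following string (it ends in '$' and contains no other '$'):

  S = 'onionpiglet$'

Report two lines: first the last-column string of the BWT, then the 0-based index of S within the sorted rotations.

All 12 rotations (rotation i = S[i:]+S[:i]):
  rot[0] = onionpiglet$
  rot[1] = nionpiglet$o
  rot[2] = ionpiglet$on
  rot[3] = onpiglet$oni
  rot[4] = npiglet$onio
  rot[5] = piglet$onion
  rot[6] = iglet$onionp
  rot[7] = glet$onionpi
  rot[8] = let$onionpig
  rot[9] = et$onionpigl
  rot[10] = t$onionpigle
  rot[11] = $onionpiglet
Sorted (with $ < everything):
  sorted[0] = $onionpiglet  (last char: 't')
  sorted[1] = et$onionpigl  (last char: 'l')
  sorted[2] = glet$onionpi  (last char: 'i')
  sorted[3] = iglet$onionp  (last char: 'p')
  sorted[4] = ionpiglet$on  (last char: 'n')
  sorted[5] = let$onionpig  (last char: 'g')
  sorted[6] = nionpiglet$o  (last char: 'o')
  sorted[7] = npiglet$onio  (last char: 'o')
  sorted[8] = onionpiglet$  (last char: '$')
  sorted[9] = onpiglet$oni  (last char: 'i')
  sorted[10] = piglet$onion  (last char: 'n')
  sorted[11] = t$onionpigle  (last char: 'e')
Last column: tlipngoo$ine
Original string S is at sorted index 8

Answer: tlipngoo$ine
8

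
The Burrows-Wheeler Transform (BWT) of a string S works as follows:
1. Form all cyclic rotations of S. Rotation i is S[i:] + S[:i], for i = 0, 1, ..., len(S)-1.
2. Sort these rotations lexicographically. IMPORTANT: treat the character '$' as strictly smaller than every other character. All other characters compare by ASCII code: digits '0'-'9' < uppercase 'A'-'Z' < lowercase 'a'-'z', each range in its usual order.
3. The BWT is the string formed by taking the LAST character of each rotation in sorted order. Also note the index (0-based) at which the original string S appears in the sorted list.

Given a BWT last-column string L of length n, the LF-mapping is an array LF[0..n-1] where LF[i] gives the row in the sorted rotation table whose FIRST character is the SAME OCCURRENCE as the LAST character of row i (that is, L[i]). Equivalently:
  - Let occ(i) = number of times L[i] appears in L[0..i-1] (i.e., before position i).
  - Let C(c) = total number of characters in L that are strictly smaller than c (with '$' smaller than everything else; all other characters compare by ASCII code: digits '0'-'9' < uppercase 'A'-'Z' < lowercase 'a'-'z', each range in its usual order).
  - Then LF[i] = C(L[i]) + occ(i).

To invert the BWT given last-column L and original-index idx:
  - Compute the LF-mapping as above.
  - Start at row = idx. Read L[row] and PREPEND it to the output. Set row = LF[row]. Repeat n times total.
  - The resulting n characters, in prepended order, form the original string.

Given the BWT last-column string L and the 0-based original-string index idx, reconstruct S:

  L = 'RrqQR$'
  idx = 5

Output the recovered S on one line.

LF mapping: 2 5 4 1 3 0
Walk LF starting at row 5, prepending L[row]:
  step 1: row=5, L[5]='$', prepend. Next row=LF[5]=0
  step 2: row=0, L[0]='R', prepend. Next row=LF[0]=2
  step 3: row=2, L[2]='q', prepend. Next row=LF[2]=4
  step 4: row=4, L[4]='R', prepend. Next row=LF[4]=3
  step 5: row=3, L[3]='Q', prepend. Next row=LF[3]=1
  step 6: row=1, L[1]='r', prepend. Next row=LF[1]=5
Reversed output: rQRqR$

Answer: rQRqR$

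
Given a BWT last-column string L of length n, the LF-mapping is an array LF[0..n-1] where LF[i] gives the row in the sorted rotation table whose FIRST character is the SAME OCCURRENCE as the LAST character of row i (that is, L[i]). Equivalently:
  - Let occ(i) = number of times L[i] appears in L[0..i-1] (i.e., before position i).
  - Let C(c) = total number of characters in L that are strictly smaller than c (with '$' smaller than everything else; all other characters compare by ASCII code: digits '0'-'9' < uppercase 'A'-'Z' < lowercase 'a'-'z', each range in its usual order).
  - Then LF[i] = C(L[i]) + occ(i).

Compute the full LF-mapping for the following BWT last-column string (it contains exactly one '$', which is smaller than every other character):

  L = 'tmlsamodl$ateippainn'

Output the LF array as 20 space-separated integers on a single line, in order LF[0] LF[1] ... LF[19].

Char counts: '$':1, 'a':3, 'd':1, 'e':1, 'i':2, 'l':2, 'm':2, 'n':2, 'o':1, 'p':2, 's':1, 't':2
C (first-col start): C('$')=0, C('a')=1, C('d')=4, C('e')=5, C('i')=6, C('l')=8, C('m')=10, C('n')=12, C('o')=14, C('p')=15, C('s')=17, C('t')=18
L[0]='t': occ=0, LF[0]=C('t')+0=18+0=18
L[1]='m': occ=0, LF[1]=C('m')+0=10+0=10
L[2]='l': occ=0, LF[2]=C('l')+0=8+0=8
L[3]='s': occ=0, LF[3]=C('s')+0=17+0=17
L[4]='a': occ=0, LF[4]=C('a')+0=1+0=1
L[5]='m': occ=1, LF[5]=C('m')+1=10+1=11
L[6]='o': occ=0, LF[6]=C('o')+0=14+0=14
L[7]='d': occ=0, LF[7]=C('d')+0=4+0=4
L[8]='l': occ=1, LF[8]=C('l')+1=8+1=9
L[9]='$': occ=0, LF[9]=C('$')+0=0+0=0
L[10]='a': occ=1, LF[10]=C('a')+1=1+1=2
L[11]='t': occ=1, LF[11]=C('t')+1=18+1=19
L[12]='e': occ=0, LF[12]=C('e')+0=5+0=5
L[13]='i': occ=0, LF[13]=C('i')+0=6+0=6
L[14]='p': occ=0, LF[14]=C('p')+0=15+0=15
L[15]='p': occ=1, LF[15]=C('p')+1=15+1=16
L[16]='a': occ=2, LF[16]=C('a')+2=1+2=3
L[17]='i': occ=1, LF[17]=C('i')+1=6+1=7
L[18]='n': occ=0, LF[18]=C('n')+0=12+0=12
L[19]='n': occ=1, LF[19]=C('n')+1=12+1=13

Answer: 18 10 8 17 1 11 14 4 9 0 2 19 5 6 15 16 3 7 12 13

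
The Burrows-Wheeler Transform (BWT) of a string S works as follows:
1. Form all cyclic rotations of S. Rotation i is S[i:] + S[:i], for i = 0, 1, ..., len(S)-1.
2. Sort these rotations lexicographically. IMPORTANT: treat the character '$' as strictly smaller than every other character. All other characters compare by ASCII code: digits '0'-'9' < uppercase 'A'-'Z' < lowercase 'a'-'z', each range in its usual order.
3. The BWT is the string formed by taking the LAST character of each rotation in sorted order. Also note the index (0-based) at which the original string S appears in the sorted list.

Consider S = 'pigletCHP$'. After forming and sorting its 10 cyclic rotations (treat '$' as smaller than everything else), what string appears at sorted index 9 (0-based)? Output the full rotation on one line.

Answer: tCHP$pigle

Derivation:
All 10 rotations (rotation i = S[i:]+S[:i]):
  rot[0] = pigletCHP$
  rot[1] = igletCHP$p
  rot[2] = gletCHP$pi
  rot[3] = letCHP$pig
  rot[4] = etCHP$pigl
  rot[5] = tCHP$pigle
  rot[6] = CHP$piglet
  rot[7] = HP$pigletC
  rot[8] = P$pigletCH
  rot[9] = $pigletCHP
Sorted (with $ < everything):
  sorted[0] = $pigletCHP
  sorted[1] = CHP$piglet
  sorted[2] = HP$pigletC
  sorted[3] = P$pigletCH
  sorted[4] = etCHP$pigl
  sorted[5] = gletCHP$pi
  sorted[6] = igletCHP$p
  sorted[7] = letCHP$pig
  sorted[8] = pigletCHP$
  sorted[9] = tCHP$pigle
sorted[9] = tCHP$pigle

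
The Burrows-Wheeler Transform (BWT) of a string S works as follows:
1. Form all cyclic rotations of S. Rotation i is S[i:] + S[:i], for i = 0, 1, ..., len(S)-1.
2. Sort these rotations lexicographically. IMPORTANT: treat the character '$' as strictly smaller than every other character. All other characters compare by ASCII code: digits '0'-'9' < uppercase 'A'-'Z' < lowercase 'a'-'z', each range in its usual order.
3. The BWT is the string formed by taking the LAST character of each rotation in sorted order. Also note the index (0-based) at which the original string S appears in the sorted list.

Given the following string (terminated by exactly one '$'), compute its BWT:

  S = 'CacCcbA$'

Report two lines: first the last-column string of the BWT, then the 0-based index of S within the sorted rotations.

Answer: Ab$cCcaC
2

Derivation:
All 8 rotations (rotation i = S[i:]+S[:i]):
  rot[0] = CacCcbA$
  rot[1] = acCcbA$C
  rot[2] = cCcbA$Ca
  rot[3] = CcbA$Cac
  rot[4] = cbA$CacC
  rot[5] = bA$CacCc
  rot[6] = A$CacCcb
  rot[7] = $CacCcbA
Sorted (with $ < everything):
  sorted[0] = $CacCcbA  (last char: 'A')
  sorted[1] = A$CacCcb  (last char: 'b')
  sorted[2] = CacCcbA$  (last char: '$')
  sorted[3] = CcbA$Cac  (last char: 'c')
  sorted[4] = acCcbA$C  (last char: 'C')
  sorted[5] = bA$CacCc  (last char: 'c')
  sorted[6] = cCcbA$Ca  (last char: 'a')
  sorted[7] = cbA$CacC  (last char: 'C')
Last column: Ab$cCcaC
Original string S is at sorted index 2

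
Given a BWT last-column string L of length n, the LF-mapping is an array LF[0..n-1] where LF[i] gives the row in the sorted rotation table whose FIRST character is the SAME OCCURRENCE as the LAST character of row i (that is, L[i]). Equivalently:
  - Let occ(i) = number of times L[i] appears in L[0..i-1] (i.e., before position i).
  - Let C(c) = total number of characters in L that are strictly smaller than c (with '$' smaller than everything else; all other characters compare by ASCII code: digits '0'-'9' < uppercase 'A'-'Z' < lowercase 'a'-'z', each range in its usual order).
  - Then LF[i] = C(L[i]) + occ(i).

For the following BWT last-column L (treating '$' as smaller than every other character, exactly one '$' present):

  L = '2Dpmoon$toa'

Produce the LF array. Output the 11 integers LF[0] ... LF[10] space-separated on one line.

Char counts: '$':1, '2':1, 'D':1, 'a':1, 'm':1, 'n':1, 'o':3, 'p':1, 't':1
C (first-col start): C('$')=0, C('2')=1, C('D')=2, C('a')=3, C('m')=4, C('n')=5, C('o')=6, C('p')=9, C('t')=10
L[0]='2': occ=0, LF[0]=C('2')+0=1+0=1
L[1]='D': occ=0, LF[1]=C('D')+0=2+0=2
L[2]='p': occ=0, LF[2]=C('p')+0=9+0=9
L[3]='m': occ=0, LF[3]=C('m')+0=4+0=4
L[4]='o': occ=0, LF[4]=C('o')+0=6+0=6
L[5]='o': occ=1, LF[5]=C('o')+1=6+1=7
L[6]='n': occ=0, LF[6]=C('n')+0=5+0=5
L[7]='$': occ=0, LF[7]=C('$')+0=0+0=0
L[8]='t': occ=0, LF[8]=C('t')+0=10+0=10
L[9]='o': occ=2, LF[9]=C('o')+2=6+2=8
L[10]='a': occ=0, LF[10]=C('a')+0=3+0=3

Answer: 1 2 9 4 6 7 5 0 10 8 3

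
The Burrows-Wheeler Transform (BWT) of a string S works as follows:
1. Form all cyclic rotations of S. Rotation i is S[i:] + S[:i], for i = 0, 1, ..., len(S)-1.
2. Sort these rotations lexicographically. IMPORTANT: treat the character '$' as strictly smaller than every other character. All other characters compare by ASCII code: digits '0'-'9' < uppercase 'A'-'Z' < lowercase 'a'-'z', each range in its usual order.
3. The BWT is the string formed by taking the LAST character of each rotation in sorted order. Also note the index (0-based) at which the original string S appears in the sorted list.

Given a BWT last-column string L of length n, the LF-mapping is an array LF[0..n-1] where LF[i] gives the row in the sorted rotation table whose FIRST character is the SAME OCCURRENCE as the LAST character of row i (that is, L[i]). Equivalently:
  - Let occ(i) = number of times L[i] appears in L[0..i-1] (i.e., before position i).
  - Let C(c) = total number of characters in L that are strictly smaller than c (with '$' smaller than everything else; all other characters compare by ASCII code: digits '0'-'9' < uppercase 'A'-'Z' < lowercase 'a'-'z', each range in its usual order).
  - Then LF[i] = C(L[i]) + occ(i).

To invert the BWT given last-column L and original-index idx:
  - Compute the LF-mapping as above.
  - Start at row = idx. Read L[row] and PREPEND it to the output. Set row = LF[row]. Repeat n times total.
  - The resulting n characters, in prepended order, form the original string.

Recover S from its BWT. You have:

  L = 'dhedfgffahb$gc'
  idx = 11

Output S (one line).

LF mapping: 4 12 6 5 7 10 8 9 1 13 2 0 11 3
Walk LF starting at row 11, prepending L[row]:
  step 1: row=11, L[11]='$', prepend. Next row=LF[11]=0
  step 2: row=0, L[0]='d', prepend. Next row=LF[0]=4
  step 3: row=4, L[4]='f', prepend. Next row=LF[4]=7
  step 4: row=7, L[7]='f', prepend. Next row=LF[7]=9
  step 5: row=9, L[9]='h', prepend. Next row=LF[9]=13
  step 6: row=13, L[13]='c', prepend. Next row=LF[13]=3
  step 7: row=3, L[3]='d', prepend. Next row=LF[3]=5
  step 8: row=5, L[5]='g', prepend. Next row=LF[5]=10
  step 9: row=10, L[10]='b', prepend. Next row=LF[10]=2
  step 10: row=2, L[2]='e', prepend. Next row=LF[2]=6
  step 11: row=6, L[6]='f', prepend. Next row=LF[6]=8
  step 12: row=8, L[8]='a', prepend. Next row=LF[8]=1
  step 13: row=1, L[1]='h', prepend. Next row=LF[1]=12
  step 14: row=12, L[12]='g', prepend. Next row=LF[12]=11
Reversed output: ghafebgdchffd$

Answer: ghafebgdchffd$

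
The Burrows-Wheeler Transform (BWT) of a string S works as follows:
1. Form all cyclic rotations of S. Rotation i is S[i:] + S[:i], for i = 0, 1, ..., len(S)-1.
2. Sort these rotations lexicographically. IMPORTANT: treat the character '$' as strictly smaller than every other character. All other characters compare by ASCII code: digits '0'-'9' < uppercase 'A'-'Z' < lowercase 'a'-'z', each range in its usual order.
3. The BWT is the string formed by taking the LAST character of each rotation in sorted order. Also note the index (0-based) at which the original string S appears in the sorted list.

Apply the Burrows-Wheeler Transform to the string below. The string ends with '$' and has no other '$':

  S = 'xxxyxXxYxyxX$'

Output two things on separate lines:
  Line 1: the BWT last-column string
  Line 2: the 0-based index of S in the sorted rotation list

All 13 rotations (rotation i = S[i:]+S[:i]):
  rot[0] = xxxyxXxYxyxX$
  rot[1] = xxyxXxYxyxX$x
  rot[2] = xyxXxYxyxX$xx
  rot[3] = yxXxYxyxX$xxx
  rot[4] = xXxYxyxX$xxxy
  rot[5] = XxYxyxX$xxxyx
  rot[6] = xYxyxX$xxxyxX
  rot[7] = YxyxX$xxxyxXx
  rot[8] = xyxX$xxxyxXxY
  rot[9] = yxX$xxxyxXxYx
  rot[10] = xX$xxxyxXxYxy
  rot[11] = X$xxxyxXxYxyx
  rot[12] = $xxxyxXxYxyxX
Sorted (with $ < everything):
  sorted[0] = $xxxyxXxYxyxX  (last char: 'X')
  sorted[1] = X$xxxyxXxYxyx  (last char: 'x')
  sorted[2] = XxYxyxX$xxxyx  (last char: 'x')
  sorted[3] = YxyxX$xxxyxXx  (last char: 'x')
  sorted[4] = xX$xxxyxXxYxy  (last char: 'y')
  sorted[5] = xXxYxyxX$xxxy  (last char: 'y')
  sorted[6] = xYxyxX$xxxyxX  (last char: 'X')
  sorted[7] = xxxyxXxYxyxX$  (last char: '$')
  sorted[8] = xxyxXxYxyxX$x  (last char: 'x')
  sorted[9] = xyxX$xxxyxXxY  (last char: 'Y')
  sorted[10] = xyxXxYxyxX$xx  (last char: 'x')
  sorted[11] = yxX$xxxyxXxYx  (last char: 'x')
  sorted[12] = yxXxYxyxX$xxx  (last char: 'x')
Last column: XxxxyyX$xYxxx
Original string S is at sorted index 7

Answer: XxxxyyX$xYxxx
7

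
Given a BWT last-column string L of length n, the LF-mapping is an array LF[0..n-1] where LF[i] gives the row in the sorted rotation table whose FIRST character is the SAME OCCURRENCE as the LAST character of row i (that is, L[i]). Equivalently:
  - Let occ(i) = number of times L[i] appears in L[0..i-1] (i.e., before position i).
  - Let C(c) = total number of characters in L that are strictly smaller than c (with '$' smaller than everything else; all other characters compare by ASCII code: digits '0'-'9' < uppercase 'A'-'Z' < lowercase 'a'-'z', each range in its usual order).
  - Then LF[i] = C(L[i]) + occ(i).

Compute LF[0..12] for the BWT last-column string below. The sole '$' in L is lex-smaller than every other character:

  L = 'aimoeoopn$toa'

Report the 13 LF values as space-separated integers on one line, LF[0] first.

Answer: 1 4 5 7 3 8 9 11 6 0 12 10 2

Derivation:
Char counts: '$':1, 'a':2, 'e':1, 'i':1, 'm':1, 'n':1, 'o':4, 'p':1, 't':1
C (first-col start): C('$')=0, C('a')=1, C('e')=3, C('i')=4, C('m')=5, C('n')=6, C('o')=7, C('p')=11, C('t')=12
L[0]='a': occ=0, LF[0]=C('a')+0=1+0=1
L[1]='i': occ=0, LF[1]=C('i')+0=4+0=4
L[2]='m': occ=0, LF[2]=C('m')+0=5+0=5
L[3]='o': occ=0, LF[3]=C('o')+0=7+0=7
L[4]='e': occ=0, LF[4]=C('e')+0=3+0=3
L[5]='o': occ=1, LF[5]=C('o')+1=7+1=8
L[6]='o': occ=2, LF[6]=C('o')+2=7+2=9
L[7]='p': occ=0, LF[7]=C('p')+0=11+0=11
L[8]='n': occ=0, LF[8]=C('n')+0=6+0=6
L[9]='$': occ=0, LF[9]=C('$')+0=0+0=0
L[10]='t': occ=0, LF[10]=C('t')+0=12+0=12
L[11]='o': occ=3, LF[11]=C('o')+3=7+3=10
L[12]='a': occ=1, LF[12]=C('a')+1=1+1=2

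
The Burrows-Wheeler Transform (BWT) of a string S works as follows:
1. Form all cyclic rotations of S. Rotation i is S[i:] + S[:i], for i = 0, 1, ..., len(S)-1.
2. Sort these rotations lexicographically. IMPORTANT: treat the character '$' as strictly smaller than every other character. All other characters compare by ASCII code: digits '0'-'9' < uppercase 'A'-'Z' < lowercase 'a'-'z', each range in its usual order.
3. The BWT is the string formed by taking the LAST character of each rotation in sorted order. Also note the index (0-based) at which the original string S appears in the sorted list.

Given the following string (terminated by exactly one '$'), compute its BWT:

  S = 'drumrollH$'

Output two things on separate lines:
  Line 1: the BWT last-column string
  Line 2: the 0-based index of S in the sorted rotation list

All 10 rotations (rotation i = S[i:]+S[:i]):
  rot[0] = drumrollH$
  rot[1] = rumrollH$d
  rot[2] = umrollH$dr
  rot[3] = mrollH$dru
  rot[4] = rollH$drum
  rot[5] = ollH$drumr
  rot[6] = llH$drumro
  rot[7] = lH$drumrol
  rot[8] = H$drumroll
  rot[9] = $drumrollH
Sorted (with $ < everything):
  sorted[0] = $drumrollH  (last char: 'H')
  sorted[1] = H$drumroll  (last char: 'l')
  sorted[2] = drumrollH$  (last char: '$')
  sorted[3] = lH$drumrol  (last char: 'l')
  sorted[4] = llH$drumro  (last char: 'o')
  sorted[5] = mrollH$dru  (last char: 'u')
  sorted[6] = ollH$drumr  (last char: 'r')
  sorted[7] = rollH$drum  (last char: 'm')
  sorted[8] = rumrollH$d  (last char: 'd')
  sorted[9] = umrollH$dr  (last char: 'r')
Last column: Hl$lourmdr
Original string S is at sorted index 2

Answer: Hl$lourmdr
2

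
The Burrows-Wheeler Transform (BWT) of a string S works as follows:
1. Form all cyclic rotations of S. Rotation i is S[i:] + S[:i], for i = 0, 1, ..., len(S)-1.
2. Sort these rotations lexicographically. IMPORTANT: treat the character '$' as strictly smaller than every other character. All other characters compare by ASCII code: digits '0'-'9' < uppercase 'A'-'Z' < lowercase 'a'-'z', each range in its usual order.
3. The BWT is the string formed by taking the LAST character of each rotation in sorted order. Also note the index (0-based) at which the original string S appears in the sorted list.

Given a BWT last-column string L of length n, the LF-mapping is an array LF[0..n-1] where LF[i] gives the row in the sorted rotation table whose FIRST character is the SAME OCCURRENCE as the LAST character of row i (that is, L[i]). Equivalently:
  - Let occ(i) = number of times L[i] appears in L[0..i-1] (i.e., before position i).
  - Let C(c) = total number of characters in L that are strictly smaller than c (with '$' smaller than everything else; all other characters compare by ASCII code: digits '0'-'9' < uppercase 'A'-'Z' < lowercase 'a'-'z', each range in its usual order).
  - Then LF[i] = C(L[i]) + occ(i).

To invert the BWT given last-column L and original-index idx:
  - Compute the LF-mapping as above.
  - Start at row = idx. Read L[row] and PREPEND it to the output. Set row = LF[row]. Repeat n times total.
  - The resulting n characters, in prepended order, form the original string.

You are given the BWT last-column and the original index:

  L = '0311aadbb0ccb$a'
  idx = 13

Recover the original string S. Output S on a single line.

Answer: cbcbada110ba30$

Derivation:
LF mapping: 1 5 3 4 6 7 14 9 10 2 12 13 11 0 8
Walk LF starting at row 13, prepending L[row]:
  step 1: row=13, L[13]='$', prepend. Next row=LF[13]=0
  step 2: row=0, L[0]='0', prepend. Next row=LF[0]=1
  step 3: row=1, L[1]='3', prepend. Next row=LF[1]=5
  step 4: row=5, L[5]='a', prepend. Next row=LF[5]=7
  step 5: row=7, L[7]='b', prepend. Next row=LF[7]=9
  step 6: row=9, L[9]='0', prepend. Next row=LF[9]=2
  step 7: row=2, L[2]='1', prepend. Next row=LF[2]=3
  step 8: row=3, L[3]='1', prepend. Next row=LF[3]=4
  step 9: row=4, L[4]='a', prepend. Next row=LF[4]=6
  step 10: row=6, L[6]='d', prepend. Next row=LF[6]=14
  step 11: row=14, L[14]='a', prepend. Next row=LF[14]=8
  step 12: row=8, L[8]='b', prepend. Next row=LF[8]=10
  step 13: row=10, L[10]='c', prepend. Next row=LF[10]=12
  step 14: row=12, L[12]='b', prepend. Next row=LF[12]=11
  step 15: row=11, L[11]='c', prepend. Next row=LF[11]=13
Reversed output: cbcbada110ba30$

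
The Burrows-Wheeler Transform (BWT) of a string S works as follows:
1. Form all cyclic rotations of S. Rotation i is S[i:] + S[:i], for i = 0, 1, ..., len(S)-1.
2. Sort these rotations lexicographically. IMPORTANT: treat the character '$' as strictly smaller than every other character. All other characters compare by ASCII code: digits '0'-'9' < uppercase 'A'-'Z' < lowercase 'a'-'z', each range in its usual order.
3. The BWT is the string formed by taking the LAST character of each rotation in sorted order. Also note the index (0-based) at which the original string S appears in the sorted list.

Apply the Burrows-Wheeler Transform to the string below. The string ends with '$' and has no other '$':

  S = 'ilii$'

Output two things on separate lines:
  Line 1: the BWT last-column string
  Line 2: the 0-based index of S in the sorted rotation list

Answer: iil$i
3

Derivation:
All 5 rotations (rotation i = S[i:]+S[:i]):
  rot[0] = ilii$
  rot[1] = lii$i
  rot[2] = ii$il
  rot[3] = i$ili
  rot[4] = $ilii
Sorted (with $ < everything):
  sorted[0] = $ilii  (last char: 'i')
  sorted[1] = i$ili  (last char: 'i')
  sorted[2] = ii$il  (last char: 'l')
  sorted[3] = ilii$  (last char: '$')
  sorted[4] = lii$i  (last char: 'i')
Last column: iil$i
Original string S is at sorted index 3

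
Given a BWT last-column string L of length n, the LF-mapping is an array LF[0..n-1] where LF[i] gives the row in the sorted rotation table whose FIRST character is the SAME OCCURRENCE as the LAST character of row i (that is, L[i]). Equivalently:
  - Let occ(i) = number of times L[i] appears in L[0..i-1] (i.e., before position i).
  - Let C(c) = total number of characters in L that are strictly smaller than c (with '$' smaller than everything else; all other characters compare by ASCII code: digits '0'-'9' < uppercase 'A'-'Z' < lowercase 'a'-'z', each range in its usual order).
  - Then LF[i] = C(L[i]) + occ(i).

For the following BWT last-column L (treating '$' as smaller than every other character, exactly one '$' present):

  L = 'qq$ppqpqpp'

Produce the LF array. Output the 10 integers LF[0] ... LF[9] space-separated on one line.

Char counts: '$':1, 'p':5, 'q':4
C (first-col start): C('$')=0, C('p')=1, C('q')=6
L[0]='q': occ=0, LF[0]=C('q')+0=6+0=6
L[1]='q': occ=1, LF[1]=C('q')+1=6+1=7
L[2]='$': occ=0, LF[2]=C('$')+0=0+0=0
L[3]='p': occ=0, LF[3]=C('p')+0=1+0=1
L[4]='p': occ=1, LF[4]=C('p')+1=1+1=2
L[5]='q': occ=2, LF[5]=C('q')+2=6+2=8
L[6]='p': occ=2, LF[6]=C('p')+2=1+2=3
L[7]='q': occ=3, LF[7]=C('q')+3=6+3=9
L[8]='p': occ=3, LF[8]=C('p')+3=1+3=4
L[9]='p': occ=4, LF[9]=C('p')+4=1+4=5

Answer: 6 7 0 1 2 8 3 9 4 5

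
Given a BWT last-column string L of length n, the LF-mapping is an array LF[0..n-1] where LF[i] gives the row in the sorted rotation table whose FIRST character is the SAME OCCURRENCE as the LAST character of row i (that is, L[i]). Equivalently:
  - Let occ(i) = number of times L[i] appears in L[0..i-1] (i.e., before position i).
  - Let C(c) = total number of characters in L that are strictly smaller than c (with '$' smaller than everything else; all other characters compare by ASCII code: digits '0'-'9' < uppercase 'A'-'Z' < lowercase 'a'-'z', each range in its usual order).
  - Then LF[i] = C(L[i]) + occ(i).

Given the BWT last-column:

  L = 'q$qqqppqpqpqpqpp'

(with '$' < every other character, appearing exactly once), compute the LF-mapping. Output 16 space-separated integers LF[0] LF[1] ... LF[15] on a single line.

Char counts: '$':1, 'p':7, 'q':8
C (first-col start): C('$')=0, C('p')=1, C('q')=8
L[0]='q': occ=0, LF[0]=C('q')+0=8+0=8
L[1]='$': occ=0, LF[1]=C('$')+0=0+0=0
L[2]='q': occ=1, LF[2]=C('q')+1=8+1=9
L[3]='q': occ=2, LF[3]=C('q')+2=8+2=10
L[4]='q': occ=3, LF[4]=C('q')+3=8+3=11
L[5]='p': occ=0, LF[5]=C('p')+0=1+0=1
L[6]='p': occ=1, LF[6]=C('p')+1=1+1=2
L[7]='q': occ=4, LF[7]=C('q')+4=8+4=12
L[8]='p': occ=2, LF[8]=C('p')+2=1+2=3
L[9]='q': occ=5, LF[9]=C('q')+5=8+5=13
L[10]='p': occ=3, LF[10]=C('p')+3=1+3=4
L[11]='q': occ=6, LF[11]=C('q')+6=8+6=14
L[12]='p': occ=4, LF[12]=C('p')+4=1+4=5
L[13]='q': occ=7, LF[13]=C('q')+7=8+7=15
L[14]='p': occ=5, LF[14]=C('p')+5=1+5=6
L[15]='p': occ=6, LF[15]=C('p')+6=1+6=7

Answer: 8 0 9 10 11 1 2 12 3 13 4 14 5 15 6 7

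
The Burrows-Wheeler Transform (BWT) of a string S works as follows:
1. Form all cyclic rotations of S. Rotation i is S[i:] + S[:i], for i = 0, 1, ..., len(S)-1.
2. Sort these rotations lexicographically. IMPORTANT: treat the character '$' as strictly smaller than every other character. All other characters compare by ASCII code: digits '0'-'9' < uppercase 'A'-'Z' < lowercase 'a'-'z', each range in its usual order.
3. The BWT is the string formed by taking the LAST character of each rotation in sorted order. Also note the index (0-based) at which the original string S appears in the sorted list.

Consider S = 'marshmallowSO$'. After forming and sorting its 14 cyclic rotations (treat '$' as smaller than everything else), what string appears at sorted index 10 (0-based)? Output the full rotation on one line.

All 14 rotations (rotation i = S[i:]+S[:i]):
  rot[0] = marshmallowSO$
  rot[1] = arshmallowSO$m
  rot[2] = rshmallowSO$ma
  rot[3] = shmallowSO$mar
  rot[4] = hmallowSO$mars
  rot[5] = mallowSO$marsh
  rot[6] = allowSO$marshm
  rot[7] = llowSO$marshma
  rot[8] = lowSO$marshmal
  rot[9] = owSO$marshmall
  rot[10] = wSO$marshmallo
  rot[11] = SO$marshmallow
  rot[12] = O$marshmallowS
  rot[13] = $marshmallowSO
Sorted (with $ < everything):
  sorted[0] = $marshmallowSO
  sorted[1] = O$marshmallowS
  sorted[2] = SO$marshmallow
  sorted[3] = allowSO$marshm
  sorted[4] = arshmallowSO$m
  sorted[5] = hmallowSO$mars
  sorted[6] = llowSO$marshma
  sorted[7] = lowSO$marshmal
  sorted[8] = mallowSO$marsh
  sorted[9] = marshmallowSO$
  sorted[10] = owSO$marshmall
  sorted[11] = rshmallowSO$ma
  sorted[12] = shmallowSO$mar
  sorted[13] = wSO$marshmallo
sorted[10] = owSO$marshmall

Answer: owSO$marshmall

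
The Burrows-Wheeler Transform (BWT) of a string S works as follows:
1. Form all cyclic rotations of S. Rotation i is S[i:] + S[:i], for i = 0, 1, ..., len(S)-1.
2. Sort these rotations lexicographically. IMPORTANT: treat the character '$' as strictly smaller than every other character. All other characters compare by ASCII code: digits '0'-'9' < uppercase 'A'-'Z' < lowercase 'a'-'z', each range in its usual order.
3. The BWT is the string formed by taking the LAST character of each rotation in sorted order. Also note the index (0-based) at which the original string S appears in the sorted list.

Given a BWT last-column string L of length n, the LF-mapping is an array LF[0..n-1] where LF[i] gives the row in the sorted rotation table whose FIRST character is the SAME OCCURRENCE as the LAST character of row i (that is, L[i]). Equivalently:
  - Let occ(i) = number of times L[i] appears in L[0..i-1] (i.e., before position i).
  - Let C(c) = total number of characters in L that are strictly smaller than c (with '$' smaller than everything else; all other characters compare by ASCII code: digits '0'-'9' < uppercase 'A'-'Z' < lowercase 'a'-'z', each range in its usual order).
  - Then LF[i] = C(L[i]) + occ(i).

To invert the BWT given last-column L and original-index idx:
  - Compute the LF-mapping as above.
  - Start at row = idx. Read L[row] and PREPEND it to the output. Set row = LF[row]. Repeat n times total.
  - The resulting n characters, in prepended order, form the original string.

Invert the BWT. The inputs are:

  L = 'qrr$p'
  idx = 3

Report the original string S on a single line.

Answer: rprq$

Derivation:
LF mapping: 2 3 4 0 1
Walk LF starting at row 3, prepending L[row]:
  step 1: row=3, L[3]='$', prepend. Next row=LF[3]=0
  step 2: row=0, L[0]='q', prepend. Next row=LF[0]=2
  step 3: row=2, L[2]='r', prepend. Next row=LF[2]=4
  step 4: row=4, L[4]='p', prepend. Next row=LF[4]=1
  step 5: row=1, L[1]='r', prepend. Next row=LF[1]=3
Reversed output: rprq$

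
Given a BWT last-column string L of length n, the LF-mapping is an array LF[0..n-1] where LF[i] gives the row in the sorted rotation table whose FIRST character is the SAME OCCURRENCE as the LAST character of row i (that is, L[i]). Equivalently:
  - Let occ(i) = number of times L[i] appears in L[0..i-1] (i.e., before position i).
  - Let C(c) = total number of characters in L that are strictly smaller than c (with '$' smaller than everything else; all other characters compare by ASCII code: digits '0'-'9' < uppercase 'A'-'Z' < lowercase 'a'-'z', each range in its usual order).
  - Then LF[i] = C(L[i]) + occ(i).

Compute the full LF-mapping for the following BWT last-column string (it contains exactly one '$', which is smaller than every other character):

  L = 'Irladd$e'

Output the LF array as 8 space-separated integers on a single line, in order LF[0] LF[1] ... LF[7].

Answer: 1 7 6 2 3 4 0 5

Derivation:
Char counts: '$':1, 'I':1, 'a':1, 'd':2, 'e':1, 'l':1, 'r':1
C (first-col start): C('$')=0, C('I')=1, C('a')=2, C('d')=3, C('e')=5, C('l')=6, C('r')=7
L[0]='I': occ=0, LF[0]=C('I')+0=1+0=1
L[1]='r': occ=0, LF[1]=C('r')+0=7+0=7
L[2]='l': occ=0, LF[2]=C('l')+0=6+0=6
L[3]='a': occ=0, LF[3]=C('a')+0=2+0=2
L[4]='d': occ=0, LF[4]=C('d')+0=3+0=3
L[5]='d': occ=1, LF[5]=C('d')+1=3+1=4
L[6]='$': occ=0, LF[6]=C('$')+0=0+0=0
L[7]='e': occ=0, LF[7]=C('e')+0=5+0=5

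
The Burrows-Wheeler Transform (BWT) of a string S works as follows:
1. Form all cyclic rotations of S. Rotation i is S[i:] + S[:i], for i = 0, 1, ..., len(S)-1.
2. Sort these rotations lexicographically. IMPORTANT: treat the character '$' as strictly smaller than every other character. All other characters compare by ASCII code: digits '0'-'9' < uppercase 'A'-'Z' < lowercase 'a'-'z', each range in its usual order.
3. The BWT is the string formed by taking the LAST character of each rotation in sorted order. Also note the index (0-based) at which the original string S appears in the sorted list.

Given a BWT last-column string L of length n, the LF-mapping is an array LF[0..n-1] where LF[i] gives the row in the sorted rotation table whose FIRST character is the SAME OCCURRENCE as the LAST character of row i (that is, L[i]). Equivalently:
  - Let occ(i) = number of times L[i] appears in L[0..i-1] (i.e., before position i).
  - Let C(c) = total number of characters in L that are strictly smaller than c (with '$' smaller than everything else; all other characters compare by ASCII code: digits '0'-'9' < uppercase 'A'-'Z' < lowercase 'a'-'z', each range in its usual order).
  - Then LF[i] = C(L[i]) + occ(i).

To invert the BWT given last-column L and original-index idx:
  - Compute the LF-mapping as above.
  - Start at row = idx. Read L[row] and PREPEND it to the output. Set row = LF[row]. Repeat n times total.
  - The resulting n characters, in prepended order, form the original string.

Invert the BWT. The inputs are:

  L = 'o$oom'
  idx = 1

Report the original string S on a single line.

LF mapping: 2 0 3 4 1
Walk LF starting at row 1, prepending L[row]:
  step 1: row=1, L[1]='$', prepend. Next row=LF[1]=0
  step 2: row=0, L[0]='o', prepend. Next row=LF[0]=2
  step 3: row=2, L[2]='o', prepend. Next row=LF[2]=3
  step 4: row=3, L[3]='o', prepend. Next row=LF[3]=4
  step 5: row=4, L[4]='m', prepend. Next row=LF[4]=1
Reversed output: mooo$

Answer: mooo$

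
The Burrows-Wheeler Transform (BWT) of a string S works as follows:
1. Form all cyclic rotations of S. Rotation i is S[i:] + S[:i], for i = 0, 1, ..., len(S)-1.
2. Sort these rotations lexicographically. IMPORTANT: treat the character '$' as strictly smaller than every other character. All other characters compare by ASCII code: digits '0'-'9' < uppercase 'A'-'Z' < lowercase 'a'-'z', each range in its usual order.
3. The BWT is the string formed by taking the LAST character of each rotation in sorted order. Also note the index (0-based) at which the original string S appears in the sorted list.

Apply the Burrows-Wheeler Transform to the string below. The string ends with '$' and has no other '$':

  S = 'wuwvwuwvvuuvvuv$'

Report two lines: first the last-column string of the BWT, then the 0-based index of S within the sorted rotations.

All 16 rotations (rotation i = S[i:]+S[:i]):
  rot[0] = wuwvwuwvvuuvvuv$
  rot[1] = uwvwuwvvuuvvuv$w
  rot[2] = wvwuwvvuuvvuv$wu
  rot[3] = vwuwvvuuvvuv$wuw
  rot[4] = wuwvvuuvvuv$wuwv
  rot[5] = uwvvuuvvuv$wuwvw
  rot[6] = wvvuuvvuv$wuwvwu
  rot[7] = vvuuvvuv$wuwvwuw
  rot[8] = vuuvvuv$wuwvwuwv
  rot[9] = uuvvuv$wuwvwuwvv
  rot[10] = uvvuv$wuwvwuwvvu
  rot[11] = vvuv$wuwvwuwvvuu
  rot[12] = vuv$wuwvwuwvvuuv
  rot[13] = uv$wuwvwuwvvuuvv
  rot[14] = v$wuwvwuwvvuuvvu
  rot[15] = $wuwvwuwvvuuvvuv
Sorted (with $ < everything):
  sorted[0] = $wuwvwuwvvuuvvuv  (last char: 'v')
  sorted[1] = uuvvuv$wuwvwuwvv  (last char: 'v')
  sorted[2] = uv$wuwvwuwvvuuvv  (last char: 'v')
  sorted[3] = uvvuv$wuwvwuwvvu  (last char: 'u')
  sorted[4] = uwvvuuvvuv$wuwvw  (last char: 'w')
  sorted[5] = uwvwuwvvuuvvuv$w  (last char: 'w')
  sorted[6] = v$wuwvwuwvvuuvvu  (last char: 'u')
  sorted[7] = vuuvvuv$wuwvwuwv  (last char: 'v')
  sorted[8] = vuv$wuwvwuwvvuuv  (last char: 'v')
  sorted[9] = vvuuvvuv$wuwvwuw  (last char: 'w')
  sorted[10] = vvuv$wuwvwuwvvuu  (last char: 'u')
  sorted[11] = vwuwvvuuvvuv$wuw  (last char: 'w')
  sorted[12] = wuwvvuuvvuv$wuwv  (last char: 'v')
  sorted[13] = wuwvwuwvvuuvvuv$  (last char: '$')
  sorted[14] = wvvuuvvuv$wuwvwu  (last char: 'u')
  sorted[15] = wvwuwvvuuvvuv$wu  (last char: 'u')
Last column: vvvuwwuvvwuwv$uu
Original string S is at sorted index 13

Answer: vvvuwwuvvwuwv$uu
13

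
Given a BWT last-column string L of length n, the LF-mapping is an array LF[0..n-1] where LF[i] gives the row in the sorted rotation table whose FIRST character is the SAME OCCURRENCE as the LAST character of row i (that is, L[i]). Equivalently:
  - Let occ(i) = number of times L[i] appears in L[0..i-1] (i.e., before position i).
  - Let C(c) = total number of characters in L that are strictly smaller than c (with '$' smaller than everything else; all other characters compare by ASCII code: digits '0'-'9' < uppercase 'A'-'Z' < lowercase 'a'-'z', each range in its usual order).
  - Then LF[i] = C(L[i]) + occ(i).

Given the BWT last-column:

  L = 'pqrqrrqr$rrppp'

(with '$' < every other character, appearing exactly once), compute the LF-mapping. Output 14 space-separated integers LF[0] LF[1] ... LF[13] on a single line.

Char counts: '$':1, 'p':4, 'q':3, 'r':6
C (first-col start): C('$')=0, C('p')=1, C('q')=5, C('r')=8
L[0]='p': occ=0, LF[0]=C('p')+0=1+0=1
L[1]='q': occ=0, LF[1]=C('q')+0=5+0=5
L[2]='r': occ=0, LF[2]=C('r')+0=8+0=8
L[3]='q': occ=1, LF[3]=C('q')+1=5+1=6
L[4]='r': occ=1, LF[4]=C('r')+1=8+1=9
L[5]='r': occ=2, LF[5]=C('r')+2=8+2=10
L[6]='q': occ=2, LF[6]=C('q')+2=5+2=7
L[7]='r': occ=3, LF[7]=C('r')+3=8+3=11
L[8]='$': occ=0, LF[8]=C('$')+0=0+0=0
L[9]='r': occ=4, LF[9]=C('r')+4=8+4=12
L[10]='r': occ=5, LF[10]=C('r')+5=8+5=13
L[11]='p': occ=1, LF[11]=C('p')+1=1+1=2
L[12]='p': occ=2, LF[12]=C('p')+2=1+2=3
L[13]='p': occ=3, LF[13]=C('p')+3=1+3=4

Answer: 1 5 8 6 9 10 7 11 0 12 13 2 3 4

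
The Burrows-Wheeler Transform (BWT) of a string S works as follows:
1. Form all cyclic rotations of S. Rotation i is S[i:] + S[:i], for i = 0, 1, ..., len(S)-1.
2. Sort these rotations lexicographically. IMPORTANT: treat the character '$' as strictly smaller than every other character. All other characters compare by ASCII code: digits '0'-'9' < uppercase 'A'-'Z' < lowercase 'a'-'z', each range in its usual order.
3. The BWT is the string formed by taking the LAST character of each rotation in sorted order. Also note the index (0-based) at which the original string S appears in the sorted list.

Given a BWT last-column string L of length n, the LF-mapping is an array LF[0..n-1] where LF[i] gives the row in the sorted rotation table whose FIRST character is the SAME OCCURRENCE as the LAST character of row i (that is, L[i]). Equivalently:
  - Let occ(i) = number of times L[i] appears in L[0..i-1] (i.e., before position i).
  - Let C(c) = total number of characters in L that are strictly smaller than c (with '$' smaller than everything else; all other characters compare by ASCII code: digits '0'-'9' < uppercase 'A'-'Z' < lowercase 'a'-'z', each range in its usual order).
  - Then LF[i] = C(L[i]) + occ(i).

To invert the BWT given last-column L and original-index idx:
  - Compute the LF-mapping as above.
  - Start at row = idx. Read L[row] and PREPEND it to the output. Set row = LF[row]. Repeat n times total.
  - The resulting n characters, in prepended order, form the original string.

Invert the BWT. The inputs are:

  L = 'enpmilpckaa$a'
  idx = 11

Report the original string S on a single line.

Answer: panamapickle$

Derivation:
LF mapping: 5 10 11 9 6 8 12 4 7 1 2 0 3
Walk LF starting at row 11, prepending L[row]:
  step 1: row=11, L[11]='$', prepend. Next row=LF[11]=0
  step 2: row=0, L[0]='e', prepend. Next row=LF[0]=5
  step 3: row=5, L[5]='l', prepend. Next row=LF[5]=8
  step 4: row=8, L[8]='k', prepend. Next row=LF[8]=7
  step 5: row=7, L[7]='c', prepend. Next row=LF[7]=4
  step 6: row=4, L[4]='i', prepend. Next row=LF[4]=6
  step 7: row=6, L[6]='p', prepend. Next row=LF[6]=12
  step 8: row=12, L[12]='a', prepend. Next row=LF[12]=3
  step 9: row=3, L[3]='m', prepend. Next row=LF[3]=9
  step 10: row=9, L[9]='a', prepend. Next row=LF[9]=1
  step 11: row=1, L[1]='n', prepend. Next row=LF[1]=10
  step 12: row=10, L[10]='a', prepend. Next row=LF[10]=2
  step 13: row=2, L[2]='p', prepend. Next row=LF[2]=11
Reversed output: panamapickle$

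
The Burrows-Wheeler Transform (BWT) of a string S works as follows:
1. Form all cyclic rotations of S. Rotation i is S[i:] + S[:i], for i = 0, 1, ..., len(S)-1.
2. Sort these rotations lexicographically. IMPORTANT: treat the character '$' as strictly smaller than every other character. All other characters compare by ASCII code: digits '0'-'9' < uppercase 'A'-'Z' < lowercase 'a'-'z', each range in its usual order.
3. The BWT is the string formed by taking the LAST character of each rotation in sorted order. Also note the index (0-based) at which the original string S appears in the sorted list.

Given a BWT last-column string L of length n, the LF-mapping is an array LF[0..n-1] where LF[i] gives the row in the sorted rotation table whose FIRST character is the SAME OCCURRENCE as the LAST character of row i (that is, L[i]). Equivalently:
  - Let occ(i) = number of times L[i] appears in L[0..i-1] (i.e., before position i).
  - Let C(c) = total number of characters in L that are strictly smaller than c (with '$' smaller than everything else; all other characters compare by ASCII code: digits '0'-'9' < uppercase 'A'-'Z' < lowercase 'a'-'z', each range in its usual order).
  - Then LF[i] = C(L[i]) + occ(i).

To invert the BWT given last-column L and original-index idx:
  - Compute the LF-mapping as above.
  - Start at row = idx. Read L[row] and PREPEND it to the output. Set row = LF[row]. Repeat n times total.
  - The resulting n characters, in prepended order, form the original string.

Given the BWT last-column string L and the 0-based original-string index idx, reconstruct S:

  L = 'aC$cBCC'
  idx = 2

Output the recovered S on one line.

Answer: CBCcCa$

Derivation:
LF mapping: 5 2 0 6 1 3 4
Walk LF starting at row 2, prepending L[row]:
  step 1: row=2, L[2]='$', prepend. Next row=LF[2]=0
  step 2: row=0, L[0]='a', prepend. Next row=LF[0]=5
  step 3: row=5, L[5]='C', prepend. Next row=LF[5]=3
  step 4: row=3, L[3]='c', prepend. Next row=LF[3]=6
  step 5: row=6, L[6]='C', prepend. Next row=LF[6]=4
  step 6: row=4, L[4]='B', prepend. Next row=LF[4]=1
  step 7: row=1, L[1]='C', prepend. Next row=LF[1]=2
Reversed output: CBCcCa$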